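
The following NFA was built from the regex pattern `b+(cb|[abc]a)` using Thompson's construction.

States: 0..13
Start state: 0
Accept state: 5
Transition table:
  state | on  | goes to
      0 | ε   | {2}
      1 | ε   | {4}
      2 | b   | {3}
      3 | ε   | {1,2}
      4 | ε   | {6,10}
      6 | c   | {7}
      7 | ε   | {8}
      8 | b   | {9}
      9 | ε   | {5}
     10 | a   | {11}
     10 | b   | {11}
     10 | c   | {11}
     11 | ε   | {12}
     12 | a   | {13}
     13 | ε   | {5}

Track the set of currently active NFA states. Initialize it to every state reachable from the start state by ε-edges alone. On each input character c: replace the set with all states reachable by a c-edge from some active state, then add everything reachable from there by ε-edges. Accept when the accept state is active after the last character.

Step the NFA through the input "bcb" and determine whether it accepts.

S₀ = ε-closure({0}) = {0,2}
'b' @ 1: {1,2,3,4,6,10}
'c' @ 2: {7,8,11,12}
'b' @ 3: {5,9}  ✓accept
after full input: {5,9}  (accept=5 in)

Answer: ACCEPT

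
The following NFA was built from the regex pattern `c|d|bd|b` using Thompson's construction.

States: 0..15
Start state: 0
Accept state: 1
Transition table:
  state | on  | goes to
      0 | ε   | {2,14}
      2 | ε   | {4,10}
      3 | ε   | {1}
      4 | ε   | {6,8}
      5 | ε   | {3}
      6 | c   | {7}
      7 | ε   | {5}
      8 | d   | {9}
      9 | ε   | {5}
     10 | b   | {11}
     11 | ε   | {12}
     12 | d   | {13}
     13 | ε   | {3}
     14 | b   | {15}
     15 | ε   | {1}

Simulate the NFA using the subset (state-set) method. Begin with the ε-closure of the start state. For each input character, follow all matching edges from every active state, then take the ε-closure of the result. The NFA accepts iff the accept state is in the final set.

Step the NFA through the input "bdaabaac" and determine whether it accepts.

S₀ = ε-closure({0}) = {0,2,4,6,8,10,14}
'b' @ 1: {1,11,12,15}  ✓accept
'd' @ 2: {1,3,13}  ✓accept
'a' @ 3: {}  — no active states
rest 'abaac' ignored (set empty)
end set {} — state 1 not in

Answer: REJECT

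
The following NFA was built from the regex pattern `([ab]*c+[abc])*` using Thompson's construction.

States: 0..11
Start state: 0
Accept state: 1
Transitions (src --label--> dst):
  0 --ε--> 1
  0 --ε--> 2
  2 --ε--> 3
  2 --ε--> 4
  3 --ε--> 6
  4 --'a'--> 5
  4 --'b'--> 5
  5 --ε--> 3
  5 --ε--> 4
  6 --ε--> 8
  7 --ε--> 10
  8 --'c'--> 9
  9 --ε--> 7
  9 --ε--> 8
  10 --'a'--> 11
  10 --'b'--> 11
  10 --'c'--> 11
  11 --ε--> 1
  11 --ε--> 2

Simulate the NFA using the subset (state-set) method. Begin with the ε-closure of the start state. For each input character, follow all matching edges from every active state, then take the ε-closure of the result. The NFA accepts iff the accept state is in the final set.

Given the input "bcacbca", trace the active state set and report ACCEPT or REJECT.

Answer: ACCEPT

Derivation:
initial (ε-close {0}): {0,1,2,3,4,6,8}
'b' @ 1: {3,4,5,6,8}
'c' @ 2: {7,8,9,10}
'a' @ 3: {1,2,3,4,6,8,11}  [accepting]
'c' @ 4: {7,8,9,10}
'b' @ 5: {1,2,3,4,6,8,11}  [accepting]
'c' @ 6: {7,8,9,10}
'a' @ 7: {1,2,3,4,6,8,11}  [accepting]
end set {1,2,3,4,6,8,11} — state 1 in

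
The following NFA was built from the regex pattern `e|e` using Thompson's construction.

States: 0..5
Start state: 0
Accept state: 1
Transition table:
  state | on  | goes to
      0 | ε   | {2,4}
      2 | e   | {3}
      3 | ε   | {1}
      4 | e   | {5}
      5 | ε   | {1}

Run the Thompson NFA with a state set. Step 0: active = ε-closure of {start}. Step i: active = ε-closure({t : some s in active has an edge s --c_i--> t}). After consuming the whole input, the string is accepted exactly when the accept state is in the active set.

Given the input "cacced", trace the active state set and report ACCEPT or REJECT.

Answer: REJECT

Derivation:
initial (ε-close {0}): {0,2,4}
'c' @ 1: {}  — state set empty
rest 'acced' ignored (set empty)
final: {}; accept 1 not in set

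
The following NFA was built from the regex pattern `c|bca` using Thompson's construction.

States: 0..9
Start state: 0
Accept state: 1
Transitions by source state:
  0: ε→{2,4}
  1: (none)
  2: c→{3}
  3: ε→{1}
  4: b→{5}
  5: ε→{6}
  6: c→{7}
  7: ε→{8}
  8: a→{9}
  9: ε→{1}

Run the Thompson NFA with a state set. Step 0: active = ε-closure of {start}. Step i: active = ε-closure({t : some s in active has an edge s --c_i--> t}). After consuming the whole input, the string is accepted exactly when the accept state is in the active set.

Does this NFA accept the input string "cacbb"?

Answer: REJECT

Derivation:
S₀ = ε-closure({0}) = {0,2,4}
'c' @ 1: {1,3}  [accepting]
'a' @ 2: {}  — no active states
rest 'cbb' ignored (set empty)
final: {}; accept 1 not in set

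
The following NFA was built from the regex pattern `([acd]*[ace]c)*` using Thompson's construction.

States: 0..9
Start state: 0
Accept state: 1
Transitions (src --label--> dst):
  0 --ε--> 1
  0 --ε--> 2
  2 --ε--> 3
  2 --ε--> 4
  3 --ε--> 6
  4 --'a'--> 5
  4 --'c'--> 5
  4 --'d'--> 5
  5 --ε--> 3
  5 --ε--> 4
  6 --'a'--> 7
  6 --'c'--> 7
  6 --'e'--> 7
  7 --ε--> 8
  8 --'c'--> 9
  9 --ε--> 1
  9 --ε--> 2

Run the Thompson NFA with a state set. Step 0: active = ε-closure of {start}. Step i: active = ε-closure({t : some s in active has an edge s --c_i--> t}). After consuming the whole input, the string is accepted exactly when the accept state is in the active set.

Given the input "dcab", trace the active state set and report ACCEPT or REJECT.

Answer: REJECT

Trace:
S₀ = ε-closure({0}) = {0,1,2,3,4,6}
'd' @ 1: {3,4,5,6}
'c' @ 2: {3,4,5,6,7,8}
'a' @ 3: {3,4,5,6,7,8}
'b' @ 4: {}  — no active states
final: {}; accept 1 not in set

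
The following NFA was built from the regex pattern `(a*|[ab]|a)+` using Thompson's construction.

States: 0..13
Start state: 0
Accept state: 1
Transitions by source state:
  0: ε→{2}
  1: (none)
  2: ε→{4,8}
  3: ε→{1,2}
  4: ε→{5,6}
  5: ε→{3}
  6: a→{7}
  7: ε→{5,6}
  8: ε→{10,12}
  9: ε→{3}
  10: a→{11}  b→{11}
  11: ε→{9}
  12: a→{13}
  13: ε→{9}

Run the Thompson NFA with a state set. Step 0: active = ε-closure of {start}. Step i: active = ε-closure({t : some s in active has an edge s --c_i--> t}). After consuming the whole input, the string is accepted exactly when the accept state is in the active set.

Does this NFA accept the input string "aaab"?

Answer: ACCEPT

Trace:
initial (ε-close {0}): {0,1,2,3,4,5,6,8,10,12}
'a' @ 1: {1,2,3,4,5,6,7,8,9,10,11,12,13}  ✓accept
'a' @ 2: {1,2,3,4,5,6,7,8,9,10,11,12,13}  ✓accept
'a' @ 3: {1,2,3,4,5,6,7,8,9,10,11,12,13}  ✓accept
'b' @ 4: {1,2,3,4,5,6,8,9,10,11,12}  ✓accept
final: {1,2,3,4,5,6,8,9,10,11,12}; accept 1 in set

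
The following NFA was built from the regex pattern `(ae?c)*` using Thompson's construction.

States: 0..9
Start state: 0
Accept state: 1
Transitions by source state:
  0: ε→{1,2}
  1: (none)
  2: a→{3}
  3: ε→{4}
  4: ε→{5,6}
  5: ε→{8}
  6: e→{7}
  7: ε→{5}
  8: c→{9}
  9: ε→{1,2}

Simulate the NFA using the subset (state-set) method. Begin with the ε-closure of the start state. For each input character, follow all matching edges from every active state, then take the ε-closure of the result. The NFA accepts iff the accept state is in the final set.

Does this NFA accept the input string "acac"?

Answer: ACCEPT

Steps:
start: ε-closure({0}) = {0,1,2}
'a' @ 1: {3,4,5,6,8}
'c' @ 2: {1,2,9}  ✓accept
'a' @ 3: {3,4,5,6,8}
'c' @ 4: {1,2,9}  ✓accept
final: {1,2,9}; accept 1 in set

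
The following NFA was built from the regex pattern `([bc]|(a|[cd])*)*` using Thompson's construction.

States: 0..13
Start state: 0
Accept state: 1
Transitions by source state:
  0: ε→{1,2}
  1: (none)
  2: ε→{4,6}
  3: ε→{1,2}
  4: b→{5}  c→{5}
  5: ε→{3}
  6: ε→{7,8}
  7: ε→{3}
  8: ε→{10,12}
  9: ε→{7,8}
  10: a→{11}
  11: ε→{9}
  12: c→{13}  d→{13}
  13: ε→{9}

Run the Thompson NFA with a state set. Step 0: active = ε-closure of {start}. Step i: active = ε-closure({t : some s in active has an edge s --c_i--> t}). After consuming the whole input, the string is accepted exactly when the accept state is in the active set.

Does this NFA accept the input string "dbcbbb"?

S₀ = ε-closure({0}) = {0,1,2,3,4,6,7,8,10,12}
'd' @ 1: {1,2,3,4,6,7,8,9,10,12,13}  (accept∈set)
'b' @ 2: {1,2,3,4,5,6,7,8,10,12}  (accept∈set)
'c' @ 3: {1,2,3,4,5,6,7,8,9,10,12,13}  (accept∈set)
'b' @ 4: {1,2,3,4,5,6,7,8,10,12}  (accept∈set)
'b' @ 5: {1,2,3,4,5,6,7,8,10,12}  (accept∈set)
'b' @ 6: {1,2,3,4,5,6,7,8,10,12}  (accept∈set)
after full input: {1,2,3,4,5,6,7,8,10,12}  (accept=1 in)

Answer: ACCEPT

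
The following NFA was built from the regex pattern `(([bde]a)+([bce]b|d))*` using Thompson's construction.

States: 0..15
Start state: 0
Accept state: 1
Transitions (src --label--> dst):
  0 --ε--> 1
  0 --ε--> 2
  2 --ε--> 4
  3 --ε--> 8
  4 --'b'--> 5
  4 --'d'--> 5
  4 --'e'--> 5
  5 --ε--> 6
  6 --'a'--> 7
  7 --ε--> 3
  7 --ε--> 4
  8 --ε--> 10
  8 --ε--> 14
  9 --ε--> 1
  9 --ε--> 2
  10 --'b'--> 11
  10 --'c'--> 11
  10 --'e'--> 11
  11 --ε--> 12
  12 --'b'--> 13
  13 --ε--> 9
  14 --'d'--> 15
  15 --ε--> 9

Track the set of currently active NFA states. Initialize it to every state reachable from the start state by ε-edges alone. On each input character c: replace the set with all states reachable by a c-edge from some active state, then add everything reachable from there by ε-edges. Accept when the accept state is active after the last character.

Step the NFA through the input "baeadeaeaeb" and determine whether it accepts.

initial (ε-close {0}): {0,1,2,4}
'b' @ 1: {5,6}
'a' @ 2: {3,4,7,8,10,14}
'e' @ 3: {5,6,11,12}
'a' @ 4: {3,4,7,8,10,14}
'd' @ 5: {1,2,4,5,6,9,15}  [accepting]
'e' @ 6: {5,6}
'a' @ 7: {3,4,7,8,10,14}
'e' @ 8: {5,6,11,12}
'a' @ 9: {3,4,7,8,10,14}
'e' @ 10: {5,6,11,12}
'b' @ 11: {1,2,4,9,13}  [accepting]
end set {1,2,4,9,13} — state 1 in

Answer: ACCEPT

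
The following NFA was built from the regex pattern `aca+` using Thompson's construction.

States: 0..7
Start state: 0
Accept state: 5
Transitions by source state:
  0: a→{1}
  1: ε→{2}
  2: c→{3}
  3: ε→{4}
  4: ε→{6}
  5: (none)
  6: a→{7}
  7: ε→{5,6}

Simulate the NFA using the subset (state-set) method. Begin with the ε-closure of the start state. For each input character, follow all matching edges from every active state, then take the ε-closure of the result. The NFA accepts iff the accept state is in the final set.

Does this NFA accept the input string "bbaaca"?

initial (ε-close {0}): {0}
'b' @ 1: {}  — no active states
rest 'baaca' ignored (set empty)
after full input: {}  (accept=5 not in)

Answer: REJECT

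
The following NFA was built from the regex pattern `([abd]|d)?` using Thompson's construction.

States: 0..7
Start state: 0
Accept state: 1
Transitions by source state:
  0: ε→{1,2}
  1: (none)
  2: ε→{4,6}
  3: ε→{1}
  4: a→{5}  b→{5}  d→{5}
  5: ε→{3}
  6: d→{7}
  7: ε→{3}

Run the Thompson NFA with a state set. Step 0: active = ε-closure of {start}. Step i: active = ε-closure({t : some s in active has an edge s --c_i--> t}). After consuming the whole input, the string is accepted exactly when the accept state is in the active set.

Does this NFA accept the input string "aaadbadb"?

initial (ε-close {0}): {0,1,2,4,6}
'a' @ 1: {1,3,5}  ✓accept
'a' @ 2: {}  — dead — no transitions
rest 'adbadb' ignored (set empty)
final: {}; accept 1 not in set

Answer: REJECT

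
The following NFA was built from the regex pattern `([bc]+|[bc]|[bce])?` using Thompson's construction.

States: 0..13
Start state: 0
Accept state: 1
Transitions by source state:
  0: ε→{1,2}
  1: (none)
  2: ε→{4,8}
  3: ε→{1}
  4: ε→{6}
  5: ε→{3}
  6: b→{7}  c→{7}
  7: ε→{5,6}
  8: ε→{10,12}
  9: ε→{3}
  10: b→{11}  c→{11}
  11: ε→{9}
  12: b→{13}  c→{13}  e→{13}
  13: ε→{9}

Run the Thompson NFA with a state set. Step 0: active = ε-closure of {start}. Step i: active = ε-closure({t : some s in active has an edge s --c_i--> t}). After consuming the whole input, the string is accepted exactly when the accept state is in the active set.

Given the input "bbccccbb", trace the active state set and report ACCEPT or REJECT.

start: ε-closure({0}) = {0,1,2,4,6,8,10,12}
'b' @ 1: {1,3,5,6,7,9,11,13}  ✓accept
'b' @ 2: {1,3,5,6,7}  ✓accept
'c' @ 3: {1,3,5,6,7}  ✓accept
'c' @ 4: {1,3,5,6,7}  ✓accept
'c' @ 5: {1,3,5,6,7}  ✓accept
'c' @ 6: {1,3,5,6,7}  ✓accept
'b' @ 7: {1,3,5,6,7}  ✓accept
'b' @ 8: {1,3,5,6,7}  ✓accept
final: {1,3,5,6,7}; accept 1 in set

Answer: ACCEPT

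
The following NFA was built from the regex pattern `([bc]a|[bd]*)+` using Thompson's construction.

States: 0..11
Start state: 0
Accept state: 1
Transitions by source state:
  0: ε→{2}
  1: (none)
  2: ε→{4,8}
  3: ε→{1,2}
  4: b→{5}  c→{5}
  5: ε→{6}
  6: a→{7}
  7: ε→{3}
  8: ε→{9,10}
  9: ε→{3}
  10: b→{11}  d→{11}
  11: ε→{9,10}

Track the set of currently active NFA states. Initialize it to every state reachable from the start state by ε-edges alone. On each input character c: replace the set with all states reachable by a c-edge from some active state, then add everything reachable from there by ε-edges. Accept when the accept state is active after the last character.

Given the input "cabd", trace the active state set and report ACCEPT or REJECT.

Answer: ACCEPT

Steps:
initial (ε-close {0}): {0,1,2,3,4,8,9,10}
'c' @ 1: {5,6}
'a' @ 2: {1,2,3,4,7,8,9,10}  ✓accept
'b' @ 3: {1,2,3,4,5,6,8,9,10,11}  ✓accept
'd' @ 4: {1,2,3,4,8,9,10,11}  ✓accept
after full input: {1,2,3,4,8,9,10,11}  (accept=1 in)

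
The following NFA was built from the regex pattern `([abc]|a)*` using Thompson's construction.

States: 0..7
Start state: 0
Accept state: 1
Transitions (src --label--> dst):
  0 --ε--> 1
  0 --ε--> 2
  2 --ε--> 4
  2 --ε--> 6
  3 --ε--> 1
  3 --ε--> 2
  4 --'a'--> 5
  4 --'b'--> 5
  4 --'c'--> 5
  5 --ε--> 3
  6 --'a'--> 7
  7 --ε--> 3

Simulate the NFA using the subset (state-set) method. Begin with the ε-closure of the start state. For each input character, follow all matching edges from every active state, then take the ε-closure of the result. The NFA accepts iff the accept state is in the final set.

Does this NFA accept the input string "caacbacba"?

Answer: ACCEPT

Steps:
S₀ = ε-closure({0}) = {0,1,2,4,6}
'c' @ 1: {1,2,3,4,5,6}  (accept∈set)
'a' @ 2: {1,2,3,4,5,6,7}  (accept∈set)
'a' @ 3: {1,2,3,4,5,6,7}  (accept∈set)
'c' @ 4: {1,2,3,4,5,6}  (accept∈set)
'b' @ 5: {1,2,3,4,5,6}  (accept∈set)
'a' @ 6: {1,2,3,4,5,6,7}  (accept∈set)
'c' @ 7: {1,2,3,4,5,6}  (accept∈set)
'b' @ 8: {1,2,3,4,5,6}  (accept∈set)
'a' @ 9: {1,2,3,4,5,6,7}  (accept∈set)
end set {1,2,3,4,5,6,7} — state 1 in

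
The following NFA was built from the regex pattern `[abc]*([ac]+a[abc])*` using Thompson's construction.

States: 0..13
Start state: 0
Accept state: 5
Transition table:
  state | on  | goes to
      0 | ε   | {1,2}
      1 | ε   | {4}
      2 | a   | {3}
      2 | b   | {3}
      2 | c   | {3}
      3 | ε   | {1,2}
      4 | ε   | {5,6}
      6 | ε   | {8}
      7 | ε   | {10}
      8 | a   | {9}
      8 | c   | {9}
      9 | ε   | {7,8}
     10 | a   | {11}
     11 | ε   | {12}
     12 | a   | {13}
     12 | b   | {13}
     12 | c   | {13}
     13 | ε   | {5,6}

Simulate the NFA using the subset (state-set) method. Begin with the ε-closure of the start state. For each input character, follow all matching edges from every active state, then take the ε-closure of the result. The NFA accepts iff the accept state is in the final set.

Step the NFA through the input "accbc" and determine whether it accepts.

initial (ε-close {0}): {0,1,2,4,5,6,8}
'a' @ 1: {1,2,3,4,5,6,7,8,9,10}  (accept∈set)
'c' @ 2: {1,2,3,4,5,6,7,8,9,10}  (accept∈set)
'c' @ 3: {1,2,3,4,5,6,7,8,9,10}  (accept∈set)
'b' @ 4: {1,2,3,4,5,6,8}  (accept∈set)
'c' @ 5: {1,2,3,4,5,6,7,8,9,10}  (accept∈set)
after full input: {1,2,3,4,5,6,7,8,9,10}  (accept=5 in)

Answer: ACCEPT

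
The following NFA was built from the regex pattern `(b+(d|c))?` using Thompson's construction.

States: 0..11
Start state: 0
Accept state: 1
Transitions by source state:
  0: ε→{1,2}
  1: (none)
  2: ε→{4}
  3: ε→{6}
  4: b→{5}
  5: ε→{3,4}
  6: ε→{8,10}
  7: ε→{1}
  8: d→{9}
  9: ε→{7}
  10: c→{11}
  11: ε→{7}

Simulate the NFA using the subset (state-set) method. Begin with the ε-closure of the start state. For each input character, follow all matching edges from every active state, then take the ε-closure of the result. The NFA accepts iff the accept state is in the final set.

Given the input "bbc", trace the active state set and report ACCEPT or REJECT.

start: ε-closure({0}) = {0,1,2,4}
'b' @ 1: {3,4,5,6,8,10}
'b' @ 2: {3,4,5,6,8,10}
'c' @ 3: {1,7,11}  (accept∈set)
end set {1,7,11} — state 1 in

Answer: ACCEPT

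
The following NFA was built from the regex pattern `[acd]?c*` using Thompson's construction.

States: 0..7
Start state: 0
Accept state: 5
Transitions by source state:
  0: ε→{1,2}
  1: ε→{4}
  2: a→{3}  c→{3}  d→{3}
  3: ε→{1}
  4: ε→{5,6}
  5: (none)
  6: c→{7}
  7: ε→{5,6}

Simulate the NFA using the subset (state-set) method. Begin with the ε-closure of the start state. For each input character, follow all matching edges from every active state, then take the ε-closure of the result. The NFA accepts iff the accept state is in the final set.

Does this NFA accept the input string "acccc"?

S₀ = ε-closure({0}) = {0,1,2,4,5,6}
'a' @ 1: {1,3,4,5,6}  ✓accept
'c' @ 2: {5,6,7}  ✓accept
'c' @ 3: {5,6,7}  ✓accept
'c' @ 4: {5,6,7}  ✓accept
'c' @ 5: {5,6,7}  ✓accept
end set {5,6,7} — state 5 in

Answer: ACCEPT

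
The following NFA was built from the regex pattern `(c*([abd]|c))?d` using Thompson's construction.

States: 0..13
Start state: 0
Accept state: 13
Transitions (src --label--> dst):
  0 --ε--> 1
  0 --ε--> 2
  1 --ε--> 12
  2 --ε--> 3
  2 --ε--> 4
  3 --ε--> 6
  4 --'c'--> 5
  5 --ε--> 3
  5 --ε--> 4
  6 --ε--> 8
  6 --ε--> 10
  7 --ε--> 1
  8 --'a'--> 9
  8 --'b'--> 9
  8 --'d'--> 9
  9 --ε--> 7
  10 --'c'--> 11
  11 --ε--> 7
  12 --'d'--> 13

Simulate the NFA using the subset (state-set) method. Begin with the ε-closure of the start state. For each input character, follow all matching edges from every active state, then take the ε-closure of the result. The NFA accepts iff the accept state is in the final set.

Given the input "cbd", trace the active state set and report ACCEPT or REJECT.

Answer: ACCEPT

Derivation:
start: ε-closure({0}) = {0,1,2,3,4,6,8,10,12}
'c' @ 1: {1,3,4,5,6,7,8,10,11,12}
'b' @ 2: {1,7,9,12}
'd' @ 3: {13}  [accepting]
final: {13}; accept 13 in set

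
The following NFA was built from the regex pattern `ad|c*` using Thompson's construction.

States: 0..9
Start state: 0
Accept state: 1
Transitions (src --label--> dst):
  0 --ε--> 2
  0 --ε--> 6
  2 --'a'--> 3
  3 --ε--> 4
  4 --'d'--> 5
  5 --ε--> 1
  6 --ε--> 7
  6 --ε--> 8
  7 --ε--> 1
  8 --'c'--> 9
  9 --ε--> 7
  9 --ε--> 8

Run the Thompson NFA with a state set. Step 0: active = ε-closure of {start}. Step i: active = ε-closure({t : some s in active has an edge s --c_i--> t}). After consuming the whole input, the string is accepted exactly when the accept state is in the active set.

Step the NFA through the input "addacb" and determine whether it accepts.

Answer: REJECT

Trace:
S₀ = ε-closure({0}) = {0,1,2,6,7,8}
'a' @ 1: {3,4}
'd' @ 2: {1,5}  [accepting]
'd' @ 3: {}  — state set empty
rest 'acb' ignored (set empty)
final: {}; accept 1 not in set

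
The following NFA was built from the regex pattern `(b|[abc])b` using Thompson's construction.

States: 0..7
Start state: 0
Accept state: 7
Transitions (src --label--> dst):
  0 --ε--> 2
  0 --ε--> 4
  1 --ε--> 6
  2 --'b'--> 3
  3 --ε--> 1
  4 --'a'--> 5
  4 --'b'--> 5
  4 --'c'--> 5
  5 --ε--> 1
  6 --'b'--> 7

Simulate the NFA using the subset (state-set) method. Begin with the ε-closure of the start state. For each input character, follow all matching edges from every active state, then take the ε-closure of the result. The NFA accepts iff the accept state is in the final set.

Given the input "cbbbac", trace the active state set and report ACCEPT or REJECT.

S₀ = ε-closure({0}) = {0,2,4}
'c' @ 1: {1,5,6}
'b' @ 2: {7}  ✓accept
'b' @ 3: {}  — no active states
rest 'bac' ignored (set empty)
after full input: {}  (accept=7 not in)

Answer: REJECT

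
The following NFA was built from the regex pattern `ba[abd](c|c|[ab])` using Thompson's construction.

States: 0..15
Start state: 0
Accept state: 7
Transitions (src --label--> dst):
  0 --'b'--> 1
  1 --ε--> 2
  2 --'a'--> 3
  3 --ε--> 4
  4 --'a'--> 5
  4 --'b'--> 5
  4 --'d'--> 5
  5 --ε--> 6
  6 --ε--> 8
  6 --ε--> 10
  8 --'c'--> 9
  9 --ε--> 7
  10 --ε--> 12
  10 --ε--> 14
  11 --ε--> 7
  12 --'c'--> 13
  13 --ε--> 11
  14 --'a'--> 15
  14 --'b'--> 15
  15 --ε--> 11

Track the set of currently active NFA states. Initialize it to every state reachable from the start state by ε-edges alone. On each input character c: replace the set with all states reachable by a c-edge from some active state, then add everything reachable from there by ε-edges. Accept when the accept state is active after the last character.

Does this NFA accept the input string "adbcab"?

S₀ = ε-closure({0}) = {0}
'a' @ 1: {}  — no active states
rest 'dbcab' ignored (set empty)
after full input: {}  (accept=7 not in)

Answer: REJECT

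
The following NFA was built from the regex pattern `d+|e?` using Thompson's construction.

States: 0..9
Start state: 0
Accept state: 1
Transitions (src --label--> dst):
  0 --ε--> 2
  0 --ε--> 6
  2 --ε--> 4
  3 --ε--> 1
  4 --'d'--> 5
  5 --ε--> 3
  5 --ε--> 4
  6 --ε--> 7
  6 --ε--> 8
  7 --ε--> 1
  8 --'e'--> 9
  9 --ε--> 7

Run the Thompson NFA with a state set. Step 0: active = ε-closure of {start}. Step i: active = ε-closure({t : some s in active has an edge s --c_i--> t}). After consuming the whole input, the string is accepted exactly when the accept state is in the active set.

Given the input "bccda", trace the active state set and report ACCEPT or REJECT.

Answer: REJECT

Steps:
S₀ = ε-closure({0}) = {0,1,2,4,6,7,8}
'b' @ 1: {}  — no active states
rest 'ccda' ignored (set empty)
end set {} — state 1 not in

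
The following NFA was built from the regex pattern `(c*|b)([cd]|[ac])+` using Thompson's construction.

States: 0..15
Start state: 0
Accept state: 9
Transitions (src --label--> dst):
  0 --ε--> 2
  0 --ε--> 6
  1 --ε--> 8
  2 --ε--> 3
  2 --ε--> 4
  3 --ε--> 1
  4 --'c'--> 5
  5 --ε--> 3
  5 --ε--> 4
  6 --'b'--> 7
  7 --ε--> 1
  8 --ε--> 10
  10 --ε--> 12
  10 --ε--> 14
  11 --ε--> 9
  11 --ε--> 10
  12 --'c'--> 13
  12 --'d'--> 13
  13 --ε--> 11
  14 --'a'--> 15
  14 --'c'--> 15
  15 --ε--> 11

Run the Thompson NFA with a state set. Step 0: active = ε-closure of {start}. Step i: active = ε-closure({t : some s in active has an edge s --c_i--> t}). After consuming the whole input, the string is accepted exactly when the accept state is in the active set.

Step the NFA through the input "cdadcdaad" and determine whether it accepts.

Answer: ACCEPT

Derivation:
initial (ε-close {0}): {0,1,2,3,4,6,8,10,12,14}
'c' @ 1: {1,3,4,5,8,9,10,11,12,13,14,15}  [accepting]
'd' @ 2: {9,10,11,12,13,14}  [accepting]
'a' @ 3: {9,10,11,12,14,15}  [accepting]
'd' @ 4: {9,10,11,12,13,14}  [accepting]
'c' @ 5: {9,10,11,12,13,14,15}  [accepting]
'd' @ 6: {9,10,11,12,13,14}  [accepting]
'a' @ 7: {9,10,11,12,14,15}  [accepting]
'a' @ 8: {9,10,11,12,14,15}  [accepting]
'd' @ 9: {9,10,11,12,13,14}  [accepting]
final: {9,10,11,12,13,14}; accept 9 in set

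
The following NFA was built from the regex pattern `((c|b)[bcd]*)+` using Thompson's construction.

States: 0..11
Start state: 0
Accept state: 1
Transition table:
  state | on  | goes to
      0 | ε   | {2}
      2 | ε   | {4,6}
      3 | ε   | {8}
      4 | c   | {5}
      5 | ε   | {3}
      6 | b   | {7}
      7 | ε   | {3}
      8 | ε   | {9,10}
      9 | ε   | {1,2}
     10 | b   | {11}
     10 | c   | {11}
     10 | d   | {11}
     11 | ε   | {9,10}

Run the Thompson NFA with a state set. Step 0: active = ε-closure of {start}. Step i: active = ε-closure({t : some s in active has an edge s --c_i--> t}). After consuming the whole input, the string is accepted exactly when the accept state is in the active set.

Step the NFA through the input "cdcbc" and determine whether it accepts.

Answer: ACCEPT

Steps:
S₀ = ε-closure({0}) = {0,2,4,6}
'c' @ 1: {1,2,3,4,5,6,8,9,10}  ✓accept
'd' @ 2: {1,2,4,6,9,10,11}  ✓accept
'c' @ 3: {1,2,3,4,5,6,8,9,10,11}  ✓accept
'b' @ 4: {1,2,3,4,6,7,8,9,10,11}  ✓accept
'c' @ 5: {1,2,3,4,5,6,8,9,10,11}  ✓accept
after full input: {1,2,3,4,5,6,8,9,10,11}  (accept=1 in)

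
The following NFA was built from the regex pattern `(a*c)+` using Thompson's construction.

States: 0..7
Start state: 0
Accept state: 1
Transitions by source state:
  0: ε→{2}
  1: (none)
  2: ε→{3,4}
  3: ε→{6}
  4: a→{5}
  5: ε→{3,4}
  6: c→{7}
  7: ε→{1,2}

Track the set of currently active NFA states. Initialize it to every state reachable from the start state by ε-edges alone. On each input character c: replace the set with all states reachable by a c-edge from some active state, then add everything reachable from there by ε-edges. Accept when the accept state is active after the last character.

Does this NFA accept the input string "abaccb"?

S₀ = ε-closure({0}) = {0,2,3,4,6}
'a' @ 1: {3,4,5,6}
'b' @ 2: {}  — state set empty
rest 'accb' ignored (set empty)
end set {} — state 1 not in

Answer: REJECT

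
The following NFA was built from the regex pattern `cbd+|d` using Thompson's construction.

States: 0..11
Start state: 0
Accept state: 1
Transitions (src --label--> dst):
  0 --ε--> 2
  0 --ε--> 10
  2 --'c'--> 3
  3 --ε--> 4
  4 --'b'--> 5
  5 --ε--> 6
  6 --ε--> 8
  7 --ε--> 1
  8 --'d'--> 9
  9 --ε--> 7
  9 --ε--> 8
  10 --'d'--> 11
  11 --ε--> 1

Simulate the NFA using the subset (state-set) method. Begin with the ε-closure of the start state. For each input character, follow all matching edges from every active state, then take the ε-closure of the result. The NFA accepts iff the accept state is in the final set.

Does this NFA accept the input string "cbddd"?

Answer: ACCEPT

Trace:
S₀ = ε-closure({0}) = {0,2,10}
'c' @ 1: {3,4}
'b' @ 2: {5,6,8}
'd' @ 3: {1,7,8,9}  [accepting]
'd' @ 4: {1,7,8,9}  [accepting]
'd' @ 5: {1,7,8,9}  [accepting]
end set {1,7,8,9} — state 1 in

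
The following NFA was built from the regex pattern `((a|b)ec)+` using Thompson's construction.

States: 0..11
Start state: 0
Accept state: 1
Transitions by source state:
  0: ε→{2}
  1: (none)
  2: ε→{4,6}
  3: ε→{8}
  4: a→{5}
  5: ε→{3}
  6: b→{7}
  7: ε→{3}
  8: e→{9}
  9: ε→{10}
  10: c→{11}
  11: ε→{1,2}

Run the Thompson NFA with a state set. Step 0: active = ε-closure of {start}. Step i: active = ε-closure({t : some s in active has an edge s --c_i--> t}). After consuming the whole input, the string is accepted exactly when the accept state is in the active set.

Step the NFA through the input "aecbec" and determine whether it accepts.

start: ε-closure({0}) = {0,2,4,6}
'a' @ 1: {3,5,8}
'e' @ 2: {9,10}
'c' @ 3: {1,2,4,6,11}  ✓accept
'b' @ 4: {3,7,8}
'e' @ 5: {9,10}
'c' @ 6: {1,2,4,6,11}  ✓accept
end set {1,2,4,6,11} — state 1 in

Answer: ACCEPT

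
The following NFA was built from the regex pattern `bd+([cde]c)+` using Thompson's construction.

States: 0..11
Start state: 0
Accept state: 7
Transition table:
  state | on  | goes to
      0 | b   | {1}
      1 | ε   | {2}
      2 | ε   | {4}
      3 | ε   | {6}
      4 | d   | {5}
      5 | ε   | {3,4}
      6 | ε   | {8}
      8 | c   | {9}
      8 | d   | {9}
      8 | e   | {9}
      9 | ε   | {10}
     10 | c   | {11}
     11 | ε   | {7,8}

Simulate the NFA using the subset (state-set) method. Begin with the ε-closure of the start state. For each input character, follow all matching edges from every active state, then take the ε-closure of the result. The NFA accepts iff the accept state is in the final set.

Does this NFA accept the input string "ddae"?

start: ε-closure({0}) = {0}
'd' @ 1: {}  — dead — no transitions
rest 'dae' ignored (set empty)
final: {}; accept 7 not in set

Answer: REJECT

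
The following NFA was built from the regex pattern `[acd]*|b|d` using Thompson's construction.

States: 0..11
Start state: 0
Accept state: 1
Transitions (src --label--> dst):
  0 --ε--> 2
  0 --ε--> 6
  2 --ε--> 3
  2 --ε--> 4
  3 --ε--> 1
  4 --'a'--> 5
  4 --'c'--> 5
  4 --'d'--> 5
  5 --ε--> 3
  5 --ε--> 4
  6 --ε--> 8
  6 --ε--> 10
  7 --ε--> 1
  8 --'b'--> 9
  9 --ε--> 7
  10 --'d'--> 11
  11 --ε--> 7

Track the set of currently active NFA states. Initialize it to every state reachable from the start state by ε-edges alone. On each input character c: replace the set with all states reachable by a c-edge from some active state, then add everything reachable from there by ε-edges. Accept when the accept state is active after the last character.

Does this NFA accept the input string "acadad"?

Answer: ACCEPT

Derivation:
start: ε-closure({0}) = {0,1,2,3,4,6,8,10}
'a' @ 1: {1,3,4,5}  [accepting]
'c' @ 2: {1,3,4,5}  [accepting]
'a' @ 3: {1,3,4,5}  [accepting]
'd' @ 4: {1,3,4,5}  [accepting]
'a' @ 5: {1,3,4,5}  [accepting]
'd' @ 6: {1,3,4,5}  [accepting]
after full input: {1,3,4,5}  (accept=1 in)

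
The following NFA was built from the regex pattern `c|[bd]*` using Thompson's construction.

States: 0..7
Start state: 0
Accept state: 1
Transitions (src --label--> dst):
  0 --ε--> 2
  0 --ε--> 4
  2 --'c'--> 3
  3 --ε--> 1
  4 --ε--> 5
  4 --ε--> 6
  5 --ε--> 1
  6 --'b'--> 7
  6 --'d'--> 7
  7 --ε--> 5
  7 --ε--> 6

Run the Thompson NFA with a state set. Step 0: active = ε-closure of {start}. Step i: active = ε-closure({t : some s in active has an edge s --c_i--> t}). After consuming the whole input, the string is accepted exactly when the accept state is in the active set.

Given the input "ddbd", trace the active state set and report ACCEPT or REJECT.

S₀ = ε-closure({0}) = {0,1,2,4,5,6}
'd' @ 1: {1,5,6,7}  (accept∈set)
'd' @ 2: {1,5,6,7}  (accept∈set)
'b' @ 3: {1,5,6,7}  (accept∈set)
'd' @ 4: {1,5,6,7}  (accept∈set)
end set {1,5,6,7} — state 1 in

Answer: ACCEPT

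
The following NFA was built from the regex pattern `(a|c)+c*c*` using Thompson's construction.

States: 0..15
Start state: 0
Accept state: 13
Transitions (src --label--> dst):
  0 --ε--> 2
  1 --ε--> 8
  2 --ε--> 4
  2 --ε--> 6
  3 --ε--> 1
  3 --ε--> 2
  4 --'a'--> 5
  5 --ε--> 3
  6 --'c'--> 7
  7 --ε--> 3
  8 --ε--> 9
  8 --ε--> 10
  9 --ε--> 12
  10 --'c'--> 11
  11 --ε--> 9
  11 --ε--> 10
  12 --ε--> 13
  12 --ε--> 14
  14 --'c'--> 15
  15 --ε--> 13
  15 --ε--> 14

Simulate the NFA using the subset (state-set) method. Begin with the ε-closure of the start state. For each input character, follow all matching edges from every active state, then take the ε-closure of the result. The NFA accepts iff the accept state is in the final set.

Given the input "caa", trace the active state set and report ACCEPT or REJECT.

Answer: ACCEPT

Trace:
S₀ = ε-closure({0}) = {0,2,4,6}
'c' @ 1: {1,2,3,4,6,7,8,9,10,12,13,14}  ✓accept
'a' @ 2: {1,2,3,4,5,6,8,9,10,12,13,14}  ✓accept
'a' @ 3: {1,2,3,4,5,6,8,9,10,12,13,14}  ✓accept
after full input: {1,2,3,4,5,6,8,9,10,12,13,14}  (accept=13 in)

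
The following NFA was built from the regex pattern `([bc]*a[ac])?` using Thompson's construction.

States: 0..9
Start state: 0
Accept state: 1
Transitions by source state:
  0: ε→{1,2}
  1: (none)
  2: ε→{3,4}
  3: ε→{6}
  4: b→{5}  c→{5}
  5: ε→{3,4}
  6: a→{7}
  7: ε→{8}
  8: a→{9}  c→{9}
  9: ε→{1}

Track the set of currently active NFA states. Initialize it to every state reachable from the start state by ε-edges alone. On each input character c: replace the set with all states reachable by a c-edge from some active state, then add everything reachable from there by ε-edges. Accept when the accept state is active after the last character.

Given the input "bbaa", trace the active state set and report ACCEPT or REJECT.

S₀ = ε-closure({0}) = {0,1,2,3,4,6}
'b' @ 1: {3,4,5,6}
'b' @ 2: {3,4,5,6}
'a' @ 3: {7,8}
'a' @ 4: {1,9}  [accepting]
final: {1,9}; accept 1 in set

Answer: ACCEPT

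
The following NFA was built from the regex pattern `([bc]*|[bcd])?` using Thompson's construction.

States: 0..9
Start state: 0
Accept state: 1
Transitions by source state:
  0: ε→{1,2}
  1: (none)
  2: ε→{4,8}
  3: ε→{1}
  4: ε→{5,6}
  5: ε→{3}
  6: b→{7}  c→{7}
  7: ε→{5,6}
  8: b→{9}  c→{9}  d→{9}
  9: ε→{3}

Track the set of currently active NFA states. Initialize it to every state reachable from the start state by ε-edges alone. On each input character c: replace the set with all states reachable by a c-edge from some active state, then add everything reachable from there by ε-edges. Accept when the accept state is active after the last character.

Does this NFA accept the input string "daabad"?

initial (ε-close {0}): {0,1,2,3,4,5,6,8}
'd' @ 1: {1,3,9}  (accept∈set)
'a' @ 2: {}  — no active states
rest 'abad' ignored (set empty)
after full input: {}  (accept=1 not in)

Answer: REJECT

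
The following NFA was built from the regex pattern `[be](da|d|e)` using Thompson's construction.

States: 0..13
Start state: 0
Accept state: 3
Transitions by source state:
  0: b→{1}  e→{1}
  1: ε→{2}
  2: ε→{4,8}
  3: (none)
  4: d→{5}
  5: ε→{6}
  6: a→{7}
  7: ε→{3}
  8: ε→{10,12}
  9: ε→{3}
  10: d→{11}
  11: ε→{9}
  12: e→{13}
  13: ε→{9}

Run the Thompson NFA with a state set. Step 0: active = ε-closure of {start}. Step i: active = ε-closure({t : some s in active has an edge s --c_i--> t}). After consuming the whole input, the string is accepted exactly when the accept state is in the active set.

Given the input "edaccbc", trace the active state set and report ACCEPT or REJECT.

Answer: REJECT

Trace:
S₀ = ε-closure({0}) = {0}
'e' @ 1: {1,2,4,8,10,12}
'd' @ 2: {3,5,6,9,11}  [accepting]
'a' @ 3: {3,7}  [accepting]
'c' @ 4: {}  — dead — no transitions
rest 'cbc' ignored (set empty)
final: {}; accept 3 not in set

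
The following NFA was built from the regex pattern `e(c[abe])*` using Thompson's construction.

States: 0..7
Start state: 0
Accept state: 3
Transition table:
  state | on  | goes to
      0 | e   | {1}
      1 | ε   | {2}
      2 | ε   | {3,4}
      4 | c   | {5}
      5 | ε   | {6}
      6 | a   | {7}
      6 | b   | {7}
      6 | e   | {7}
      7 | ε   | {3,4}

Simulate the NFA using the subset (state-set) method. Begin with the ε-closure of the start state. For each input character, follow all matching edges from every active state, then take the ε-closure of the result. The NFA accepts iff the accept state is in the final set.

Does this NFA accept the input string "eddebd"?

Answer: REJECT

Trace:
initial (ε-close {0}): {0}
'e' @ 1: {1,2,3,4}  (accept∈set)
'd' @ 2: {}  — state set empty
rest 'debd' ignored (set empty)
after full input: {}  (accept=3 not in)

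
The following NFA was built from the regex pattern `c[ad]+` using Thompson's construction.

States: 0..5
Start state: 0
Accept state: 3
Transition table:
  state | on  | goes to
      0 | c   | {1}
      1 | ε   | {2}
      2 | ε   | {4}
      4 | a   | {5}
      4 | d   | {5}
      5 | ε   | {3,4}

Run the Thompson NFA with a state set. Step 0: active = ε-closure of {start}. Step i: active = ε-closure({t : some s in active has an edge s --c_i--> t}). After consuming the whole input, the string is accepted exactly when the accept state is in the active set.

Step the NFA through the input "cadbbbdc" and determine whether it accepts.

S₀ = ε-closure({0}) = {0}
'c' @ 1: {1,2,4}
'a' @ 2: {3,4,5}  [accepting]
'd' @ 3: {3,4,5}  [accepting]
'b' @ 4: {}  — no active states
rest 'bbdc' ignored (set empty)
after full input: {}  (accept=3 not in)

Answer: REJECT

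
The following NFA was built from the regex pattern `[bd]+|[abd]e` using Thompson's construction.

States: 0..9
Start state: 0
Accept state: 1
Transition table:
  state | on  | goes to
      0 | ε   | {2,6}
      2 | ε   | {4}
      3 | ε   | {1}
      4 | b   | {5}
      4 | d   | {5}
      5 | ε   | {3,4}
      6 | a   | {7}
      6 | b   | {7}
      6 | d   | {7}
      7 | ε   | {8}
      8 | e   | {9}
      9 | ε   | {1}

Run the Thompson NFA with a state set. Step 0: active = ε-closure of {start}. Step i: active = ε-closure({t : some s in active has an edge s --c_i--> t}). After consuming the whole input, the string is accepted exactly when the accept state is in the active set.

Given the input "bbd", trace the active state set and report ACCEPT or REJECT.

initial (ε-close {0}): {0,2,4,6}
'b' @ 1: {1,3,4,5,7,8}  [accepting]
'b' @ 2: {1,3,4,5}  [accepting]
'd' @ 3: {1,3,4,5}  [accepting]
after full input: {1,3,4,5}  (accept=1 in)

Answer: ACCEPT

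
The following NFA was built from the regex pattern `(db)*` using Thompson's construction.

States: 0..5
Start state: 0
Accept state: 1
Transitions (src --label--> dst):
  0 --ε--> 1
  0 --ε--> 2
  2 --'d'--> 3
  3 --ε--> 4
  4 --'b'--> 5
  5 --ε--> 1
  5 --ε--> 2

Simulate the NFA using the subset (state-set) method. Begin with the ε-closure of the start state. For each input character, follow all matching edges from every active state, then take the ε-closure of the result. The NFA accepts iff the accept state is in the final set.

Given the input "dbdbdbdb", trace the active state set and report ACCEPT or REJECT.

Answer: ACCEPT

Derivation:
initial (ε-close {0}): {0,1,2}
'd' @ 1: {3,4}
'b' @ 2: {1,2,5}  ✓accept
'd' @ 3: {3,4}
'b' @ 4: {1,2,5}  ✓accept
'd' @ 5: {3,4}
'b' @ 6: {1,2,5}  ✓accept
'd' @ 7: {3,4}
'b' @ 8: {1,2,5}  ✓accept
after full input: {1,2,5}  (accept=1 in)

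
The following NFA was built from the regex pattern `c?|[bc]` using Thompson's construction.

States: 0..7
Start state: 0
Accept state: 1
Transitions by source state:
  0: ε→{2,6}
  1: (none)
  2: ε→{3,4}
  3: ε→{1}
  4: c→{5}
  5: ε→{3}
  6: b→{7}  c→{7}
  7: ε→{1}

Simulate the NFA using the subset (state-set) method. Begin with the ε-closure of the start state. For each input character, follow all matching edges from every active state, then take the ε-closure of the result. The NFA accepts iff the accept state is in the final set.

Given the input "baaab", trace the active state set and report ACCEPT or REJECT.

initial (ε-close {0}): {0,1,2,3,4,6}
'b' @ 1: {1,7}  (accept∈set)
'a' @ 2: {}  — dead — no transitions
rest 'aab' ignored (set empty)
final: {}; accept 1 not in set

Answer: REJECT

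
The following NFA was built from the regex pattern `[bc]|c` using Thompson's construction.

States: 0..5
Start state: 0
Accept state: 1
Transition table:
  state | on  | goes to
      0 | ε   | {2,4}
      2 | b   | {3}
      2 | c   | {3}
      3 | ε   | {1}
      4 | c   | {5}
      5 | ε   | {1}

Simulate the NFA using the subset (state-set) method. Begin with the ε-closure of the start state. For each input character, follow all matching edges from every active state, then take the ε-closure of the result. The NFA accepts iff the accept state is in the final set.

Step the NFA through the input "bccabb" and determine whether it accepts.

start: ε-closure({0}) = {0,2,4}
'b' @ 1: {1,3}  ✓accept
'c' @ 2: {}  — state set empty
rest 'cabb' ignored (set empty)
final: {}; accept 1 not in set

Answer: REJECT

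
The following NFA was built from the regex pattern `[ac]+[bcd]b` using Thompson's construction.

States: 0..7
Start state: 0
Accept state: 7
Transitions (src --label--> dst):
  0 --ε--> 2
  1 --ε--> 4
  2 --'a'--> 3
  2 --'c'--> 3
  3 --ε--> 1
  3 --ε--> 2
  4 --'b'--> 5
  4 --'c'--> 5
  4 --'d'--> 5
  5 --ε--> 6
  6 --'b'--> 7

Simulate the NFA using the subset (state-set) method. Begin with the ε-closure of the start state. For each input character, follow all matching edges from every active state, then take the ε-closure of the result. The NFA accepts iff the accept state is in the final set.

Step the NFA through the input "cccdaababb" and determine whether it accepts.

Answer: REJECT

Derivation:
S₀ = ε-closure({0}) = {0,2}
'c' @ 1: {1,2,3,4}
'c' @ 2: {1,2,3,4,5,6}
'c' @ 3: {1,2,3,4,5,6}
'd' @ 4: {5,6}
'a' @ 5: {}  — dead — no transitions
rest 'ababb' ignored (set empty)
end set {} — state 7 not in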